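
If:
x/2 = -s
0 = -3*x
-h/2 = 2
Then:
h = -4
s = 0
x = 0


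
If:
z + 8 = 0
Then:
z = -8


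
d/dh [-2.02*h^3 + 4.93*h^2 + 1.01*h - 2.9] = -6.06*h^2 + 9.86*h + 1.01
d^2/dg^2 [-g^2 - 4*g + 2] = -2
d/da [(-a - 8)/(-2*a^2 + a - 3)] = (2*a^2 - a - (a + 8)*(4*a - 1) + 3)/(2*a^2 - a + 3)^2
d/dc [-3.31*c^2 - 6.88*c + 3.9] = -6.62*c - 6.88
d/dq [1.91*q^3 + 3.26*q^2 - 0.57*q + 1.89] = 5.73*q^2 + 6.52*q - 0.57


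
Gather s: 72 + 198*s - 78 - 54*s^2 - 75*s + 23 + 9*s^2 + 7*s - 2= -45*s^2 + 130*s + 15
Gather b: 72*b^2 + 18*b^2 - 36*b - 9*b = 90*b^2 - 45*b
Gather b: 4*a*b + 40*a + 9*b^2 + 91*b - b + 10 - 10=40*a + 9*b^2 + b*(4*a + 90)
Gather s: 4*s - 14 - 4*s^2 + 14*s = -4*s^2 + 18*s - 14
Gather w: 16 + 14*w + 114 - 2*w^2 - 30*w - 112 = -2*w^2 - 16*w + 18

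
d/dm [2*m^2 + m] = 4*m + 1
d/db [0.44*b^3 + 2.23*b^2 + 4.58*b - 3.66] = 1.32*b^2 + 4.46*b + 4.58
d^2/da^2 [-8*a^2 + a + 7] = -16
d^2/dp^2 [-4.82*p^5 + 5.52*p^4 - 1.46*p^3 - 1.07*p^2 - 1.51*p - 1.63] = -96.4*p^3 + 66.24*p^2 - 8.76*p - 2.14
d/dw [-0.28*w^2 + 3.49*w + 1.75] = 3.49 - 0.56*w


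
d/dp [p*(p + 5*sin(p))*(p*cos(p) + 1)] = -p^3*sin(p) + 3*p^2*cos(p) + 5*p^2*cos(2*p) + 5*p*sin(2*p) + 5*p*cos(p) + 2*p + 5*sin(p)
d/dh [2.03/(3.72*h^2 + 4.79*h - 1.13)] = (-15.1032*h - 9.7237)/(3.72*h^2 + 4.79*h - 1.13)^2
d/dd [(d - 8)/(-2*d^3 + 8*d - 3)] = (-2*d^3 + 8*d + 2*(d - 8)*(3*d^2 - 4) - 3)/(2*d^3 - 8*d + 3)^2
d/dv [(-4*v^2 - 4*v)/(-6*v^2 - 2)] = 2*(-3*v^2 + 2*v + 1)/(9*v^4 + 6*v^2 + 1)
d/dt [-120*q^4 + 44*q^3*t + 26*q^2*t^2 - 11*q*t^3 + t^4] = 44*q^3 + 52*q^2*t - 33*q*t^2 + 4*t^3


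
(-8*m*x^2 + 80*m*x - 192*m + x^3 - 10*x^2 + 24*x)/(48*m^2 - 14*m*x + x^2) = (x^2 - 10*x + 24)/(-6*m + x)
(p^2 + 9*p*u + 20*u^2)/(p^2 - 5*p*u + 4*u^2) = (p^2 + 9*p*u + 20*u^2)/(p^2 - 5*p*u + 4*u^2)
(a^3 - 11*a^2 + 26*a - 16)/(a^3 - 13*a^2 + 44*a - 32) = (a - 2)/(a - 4)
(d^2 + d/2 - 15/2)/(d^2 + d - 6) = (d - 5/2)/(d - 2)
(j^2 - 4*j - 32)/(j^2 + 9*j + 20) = (j - 8)/(j + 5)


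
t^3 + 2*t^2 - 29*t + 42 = (t - 3)*(t - 2)*(t + 7)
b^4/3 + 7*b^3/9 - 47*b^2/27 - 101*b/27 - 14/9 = (b/3 + 1)*(b - 7/3)*(b + 2/3)*(b + 1)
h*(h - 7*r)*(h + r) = h^3 - 6*h^2*r - 7*h*r^2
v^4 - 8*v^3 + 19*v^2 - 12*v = v*(v - 4)*(v - 3)*(v - 1)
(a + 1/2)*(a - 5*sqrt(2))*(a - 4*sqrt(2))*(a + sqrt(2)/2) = a^4 - 17*sqrt(2)*a^3/2 + a^3/2 - 17*sqrt(2)*a^2/4 + 31*a^2 + 31*a/2 + 20*sqrt(2)*a + 10*sqrt(2)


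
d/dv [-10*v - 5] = -10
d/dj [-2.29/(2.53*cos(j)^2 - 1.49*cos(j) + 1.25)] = (3.4121 - 11.5874*cos(j))*sin(j)/(2.53*cos(j)^2 - 1.49*cos(j) + 1.25)^2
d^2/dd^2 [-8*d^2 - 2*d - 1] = -16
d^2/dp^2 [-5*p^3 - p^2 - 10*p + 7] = -30*p - 2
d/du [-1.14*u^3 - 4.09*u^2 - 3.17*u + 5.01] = -3.42*u^2 - 8.18*u - 3.17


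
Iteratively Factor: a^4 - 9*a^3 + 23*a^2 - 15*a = (a)*(a^3 - 9*a^2 + 23*a - 15) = a*(a - 5)*(a^2 - 4*a + 3) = a*(a - 5)*(a - 3)*(a - 1)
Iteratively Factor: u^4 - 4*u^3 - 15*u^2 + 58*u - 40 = (u + 4)*(u^3 - 8*u^2 + 17*u - 10) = (u - 5)*(u + 4)*(u^2 - 3*u + 2) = (u - 5)*(u - 1)*(u + 4)*(u - 2)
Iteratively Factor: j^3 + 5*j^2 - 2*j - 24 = (j - 2)*(j^2 + 7*j + 12) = (j - 2)*(j + 4)*(j + 3)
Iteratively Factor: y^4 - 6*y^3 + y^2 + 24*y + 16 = (y + 1)*(y^3 - 7*y^2 + 8*y + 16) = (y + 1)^2*(y^2 - 8*y + 16) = (y - 4)*(y + 1)^2*(y - 4)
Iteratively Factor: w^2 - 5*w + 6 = (w - 3)*(w - 2)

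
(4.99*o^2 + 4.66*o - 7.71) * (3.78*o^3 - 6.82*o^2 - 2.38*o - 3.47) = 18.8622*o^5 - 16.417*o^4 - 72.8012*o^3 + 24.1761*o^2 + 2.1796*o + 26.7537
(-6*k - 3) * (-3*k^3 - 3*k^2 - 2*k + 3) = 18*k^4 + 27*k^3 + 21*k^2 - 12*k - 9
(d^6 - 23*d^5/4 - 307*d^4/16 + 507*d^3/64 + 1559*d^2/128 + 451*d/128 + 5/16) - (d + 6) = d^6 - 23*d^5/4 - 307*d^4/16 + 507*d^3/64 + 1559*d^2/128 + 323*d/128 - 91/16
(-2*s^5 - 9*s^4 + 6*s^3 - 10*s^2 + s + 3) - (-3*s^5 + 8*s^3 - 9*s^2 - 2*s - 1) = s^5 - 9*s^4 - 2*s^3 - s^2 + 3*s + 4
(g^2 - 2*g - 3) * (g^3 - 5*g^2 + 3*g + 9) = g^5 - 7*g^4 + 10*g^3 + 18*g^2 - 27*g - 27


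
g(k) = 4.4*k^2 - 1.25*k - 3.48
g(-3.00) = 39.87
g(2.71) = 25.45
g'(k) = 8.8*k - 1.25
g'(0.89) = 6.58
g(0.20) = -3.55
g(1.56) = 5.28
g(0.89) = -1.11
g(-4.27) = 82.08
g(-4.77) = 102.60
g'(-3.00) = -27.65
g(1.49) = 4.43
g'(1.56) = 12.48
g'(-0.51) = -5.74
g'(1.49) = 11.86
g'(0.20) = 0.51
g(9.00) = 341.67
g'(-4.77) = -43.23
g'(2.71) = 22.60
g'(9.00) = 77.95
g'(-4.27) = -38.83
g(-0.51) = -1.70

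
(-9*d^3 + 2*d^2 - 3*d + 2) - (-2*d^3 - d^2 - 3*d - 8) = -7*d^3 + 3*d^2 + 10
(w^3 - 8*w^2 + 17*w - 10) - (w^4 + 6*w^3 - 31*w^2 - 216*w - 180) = -w^4 - 5*w^3 + 23*w^2 + 233*w + 170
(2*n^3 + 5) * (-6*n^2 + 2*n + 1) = -12*n^5 + 4*n^4 + 2*n^3 - 30*n^2 + 10*n + 5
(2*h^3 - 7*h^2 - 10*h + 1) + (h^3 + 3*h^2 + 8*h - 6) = 3*h^3 - 4*h^2 - 2*h - 5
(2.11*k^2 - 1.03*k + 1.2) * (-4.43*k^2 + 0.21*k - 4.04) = -9.3473*k^4 + 5.006*k^3 - 14.0567*k^2 + 4.4132*k - 4.848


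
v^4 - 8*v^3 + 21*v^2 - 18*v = v*(v - 3)^2*(v - 2)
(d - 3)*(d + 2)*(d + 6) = d^3 + 5*d^2 - 12*d - 36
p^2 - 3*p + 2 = (p - 2)*(p - 1)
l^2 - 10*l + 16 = (l - 8)*(l - 2)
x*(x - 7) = x^2 - 7*x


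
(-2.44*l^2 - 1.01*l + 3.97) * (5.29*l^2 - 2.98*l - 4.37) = -12.9076*l^4 + 1.9283*l^3 + 34.6739*l^2 - 7.4169*l - 17.3489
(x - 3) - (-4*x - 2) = 5*x - 1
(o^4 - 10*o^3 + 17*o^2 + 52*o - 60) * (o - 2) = o^5 - 12*o^4 + 37*o^3 + 18*o^2 - 164*o + 120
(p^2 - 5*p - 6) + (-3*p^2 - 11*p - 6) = -2*p^2 - 16*p - 12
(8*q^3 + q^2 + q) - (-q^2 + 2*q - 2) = 8*q^3 + 2*q^2 - q + 2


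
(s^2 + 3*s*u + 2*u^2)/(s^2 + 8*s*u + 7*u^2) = (s + 2*u)/(s + 7*u)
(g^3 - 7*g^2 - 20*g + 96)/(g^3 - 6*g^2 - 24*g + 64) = (g - 3)/(g - 2)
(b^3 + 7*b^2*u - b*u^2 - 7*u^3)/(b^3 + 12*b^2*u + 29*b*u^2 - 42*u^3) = (b + u)/(b + 6*u)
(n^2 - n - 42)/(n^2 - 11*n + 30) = (n^2 - n - 42)/(n^2 - 11*n + 30)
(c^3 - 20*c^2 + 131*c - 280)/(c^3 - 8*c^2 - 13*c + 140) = (c - 8)/(c + 4)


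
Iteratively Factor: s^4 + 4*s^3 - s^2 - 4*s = (s + 1)*(s^3 + 3*s^2 - 4*s) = (s + 1)*(s + 4)*(s^2 - s) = s*(s + 1)*(s + 4)*(s - 1)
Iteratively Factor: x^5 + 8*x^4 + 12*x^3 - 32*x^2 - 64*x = (x + 2)*(x^4 + 6*x^3 - 32*x) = (x + 2)*(x + 4)*(x^3 + 2*x^2 - 8*x) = (x + 2)*(x + 4)^2*(x^2 - 2*x) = x*(x + 2)*(x + 4)^2*(x - 2)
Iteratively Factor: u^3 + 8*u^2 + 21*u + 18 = (u + 2)*(u^2 + 6*u + 9) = (u + 2)*(u + 3)*(u + 3)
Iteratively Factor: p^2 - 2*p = (p - 2)*(p)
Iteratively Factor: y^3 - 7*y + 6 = (y - 1)*(y^2 + y - 6) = (y - 2)*(y - 1)*(y + 3)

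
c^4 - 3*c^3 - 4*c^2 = c^2*(c - 4)*(c + 1)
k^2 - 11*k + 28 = (k - 7)*(k - 4)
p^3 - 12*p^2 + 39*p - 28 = (p - 7)*(p - 4)*(p - 1)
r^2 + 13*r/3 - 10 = (r - 5/3)*(r + 6)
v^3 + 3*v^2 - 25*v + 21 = (v - 3)*(v - 1)*(v + 7)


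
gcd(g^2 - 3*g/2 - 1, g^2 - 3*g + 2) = g - 2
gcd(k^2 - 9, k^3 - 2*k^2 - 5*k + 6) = k - 3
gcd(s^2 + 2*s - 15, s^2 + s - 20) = s + 5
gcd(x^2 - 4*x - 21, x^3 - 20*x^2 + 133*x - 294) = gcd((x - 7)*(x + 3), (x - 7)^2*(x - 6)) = x - 7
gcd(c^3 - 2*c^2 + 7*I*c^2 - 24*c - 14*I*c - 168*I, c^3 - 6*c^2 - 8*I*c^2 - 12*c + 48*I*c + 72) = c - 6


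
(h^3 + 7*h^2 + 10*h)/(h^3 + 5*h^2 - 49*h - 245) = h*(h + 2)/(h^2 - 49)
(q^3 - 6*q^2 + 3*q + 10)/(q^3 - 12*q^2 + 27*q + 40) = (q - 2)/(q - 8)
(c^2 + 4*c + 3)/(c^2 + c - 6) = (c + 1)/(c - 2)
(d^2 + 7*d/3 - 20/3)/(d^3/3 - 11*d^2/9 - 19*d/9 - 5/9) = 3*(-3*d^2 - 7*d + 20)/(-3*d^3 + 11*d^2 + 19*d + 5)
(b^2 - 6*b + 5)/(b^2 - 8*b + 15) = (b - 1)/(b - 3)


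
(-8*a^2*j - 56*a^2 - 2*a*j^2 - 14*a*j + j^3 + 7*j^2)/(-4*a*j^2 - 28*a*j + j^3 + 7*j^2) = (2*a + j)/j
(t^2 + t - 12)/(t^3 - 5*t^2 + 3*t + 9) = (t + 4)/(t^2 - 2*t - 3)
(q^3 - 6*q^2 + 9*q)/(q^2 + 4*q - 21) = q*(q - 3)/(q + 7)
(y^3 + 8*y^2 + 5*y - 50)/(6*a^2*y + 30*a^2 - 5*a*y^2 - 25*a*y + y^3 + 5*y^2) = (y^2 + 3*y - 10)/(6*a^2 - 5*a*y + y^2)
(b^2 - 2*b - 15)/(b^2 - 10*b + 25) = (b + 3)/(b - 5)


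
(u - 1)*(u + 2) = u^2 + u - 2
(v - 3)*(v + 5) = v^2 + 2*v - 15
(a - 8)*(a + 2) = a^2 - 6*a - 16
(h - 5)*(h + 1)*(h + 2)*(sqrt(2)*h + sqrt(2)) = sqrt(2)*h^4 - sqrt(2)*h^3 - 15*sqrt(2)*h^2 - 23*sqrt(2)*h - 10*sqrt(2)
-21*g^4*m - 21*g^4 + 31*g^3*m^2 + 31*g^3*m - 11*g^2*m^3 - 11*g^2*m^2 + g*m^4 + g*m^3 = (-7*g + m)*(-3*g + m)*(-g + m)*(g*m + g)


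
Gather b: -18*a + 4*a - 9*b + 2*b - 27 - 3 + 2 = -14*a - 7*b - 28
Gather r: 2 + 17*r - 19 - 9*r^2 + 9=-9*r^2 + 17*r - 8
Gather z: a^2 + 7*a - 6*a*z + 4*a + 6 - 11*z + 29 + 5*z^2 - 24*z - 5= a^2 + 11*a + 5*z^2 + z*(-6*a - 35) + 30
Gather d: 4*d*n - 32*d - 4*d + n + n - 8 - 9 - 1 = d*(4*n - 36) + 2*n - 18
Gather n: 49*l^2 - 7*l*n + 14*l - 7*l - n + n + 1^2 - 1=49*l^2 - 7*l*n + 7*l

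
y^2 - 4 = (y - 2)*(y + 2)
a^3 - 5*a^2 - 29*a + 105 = (a - 7)*(a - 3)*(a + 5)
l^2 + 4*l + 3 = (l + 1)*(l + 3)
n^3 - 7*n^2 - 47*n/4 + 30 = (n - 8)*(n - 3/2)*(n + 5/2)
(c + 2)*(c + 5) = c^2 + 7*c + 10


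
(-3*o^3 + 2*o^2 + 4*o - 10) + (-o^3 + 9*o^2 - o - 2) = -4*o^3 + 11*o^2 + 3*o - 12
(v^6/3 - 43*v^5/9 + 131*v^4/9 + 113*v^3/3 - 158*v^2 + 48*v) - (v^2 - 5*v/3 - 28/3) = v^6/3 - 43*v^5/9 + 131*v^4/9 + 113*v^3/3 - 159*v^2 + 149*v/3 + 28/3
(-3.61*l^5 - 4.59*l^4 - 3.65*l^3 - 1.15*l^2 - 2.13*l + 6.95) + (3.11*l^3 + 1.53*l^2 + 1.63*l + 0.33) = -3.61*l^5 - 4.59*l^4 - 0.54*l^3 + 0.38*l^2 - 0.5*l + 7.28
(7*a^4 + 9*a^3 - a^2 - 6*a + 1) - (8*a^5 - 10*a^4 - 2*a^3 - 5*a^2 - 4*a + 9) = -8*a^5 + 17*a^4 + 11*a^3 + 4*a^2 - 2*a - 8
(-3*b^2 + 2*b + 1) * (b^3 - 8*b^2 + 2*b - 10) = -3*b^5 + 26*b^4 - 21*b^3 + 26*b^2 - 18*b - 10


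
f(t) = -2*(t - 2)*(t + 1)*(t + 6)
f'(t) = -2*(t - 2)*(t + 1) - 2*(t - 2)*(t + 6) - 2*(t + 1)*(t + 6) = -6*t^2 - 20*t + 16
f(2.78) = -51.77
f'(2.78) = -85.97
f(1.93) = 3.25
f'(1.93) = -44.95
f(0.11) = 25.64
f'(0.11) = 13.73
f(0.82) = 29.29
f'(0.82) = -4.43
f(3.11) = -83.12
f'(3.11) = -104.23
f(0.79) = 29.41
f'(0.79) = -3.54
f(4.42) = -273.35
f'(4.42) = -189.62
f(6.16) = -724.39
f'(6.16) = -334.87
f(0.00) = 24.00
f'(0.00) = 16.00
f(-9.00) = 528.00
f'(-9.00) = -290.00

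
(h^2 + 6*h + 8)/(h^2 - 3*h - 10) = (h + 4)/(h - 5)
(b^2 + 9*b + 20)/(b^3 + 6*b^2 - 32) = (b + 5)/(b^2 + 2*b - 8)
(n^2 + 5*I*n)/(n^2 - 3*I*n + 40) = n/(n - 8*I)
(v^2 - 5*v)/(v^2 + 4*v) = (v - 5)/(v + 4)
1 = 1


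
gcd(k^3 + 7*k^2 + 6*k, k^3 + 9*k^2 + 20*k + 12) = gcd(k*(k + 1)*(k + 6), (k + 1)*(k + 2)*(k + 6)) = k^2 + 7*k + 6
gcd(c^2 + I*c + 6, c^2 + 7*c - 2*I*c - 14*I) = c - 2*I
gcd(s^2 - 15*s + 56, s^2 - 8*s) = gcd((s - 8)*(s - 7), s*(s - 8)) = s - 8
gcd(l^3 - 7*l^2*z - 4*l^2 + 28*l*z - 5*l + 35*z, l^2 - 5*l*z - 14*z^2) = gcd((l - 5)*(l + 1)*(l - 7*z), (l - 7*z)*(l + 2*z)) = -l + 7*z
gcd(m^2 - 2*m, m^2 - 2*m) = m^2 - 2*m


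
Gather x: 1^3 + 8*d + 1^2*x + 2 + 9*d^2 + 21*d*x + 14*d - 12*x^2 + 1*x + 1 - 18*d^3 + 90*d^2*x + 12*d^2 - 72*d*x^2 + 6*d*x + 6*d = -18*d^3 + 21*d^2 + 28*d + x^2*(-72*d - 12) + x*(90*d^2 + 27*d + 2) + 4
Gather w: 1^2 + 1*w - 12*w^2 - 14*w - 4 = -12*w^2 - 13*w - 3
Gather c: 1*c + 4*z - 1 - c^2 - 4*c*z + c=-c^2 + c*(2 - 4*z) + 4*z - 1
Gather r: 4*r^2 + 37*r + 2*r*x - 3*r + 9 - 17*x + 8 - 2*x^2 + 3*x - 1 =4*r^2 + r*(2*x + 34) - 2*x^2 - 14*x + 16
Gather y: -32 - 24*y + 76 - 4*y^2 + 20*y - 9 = -4*y^2 - 4*y + 35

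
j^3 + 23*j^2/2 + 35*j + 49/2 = (j + 1)*(j + 7/2)*(j + 7)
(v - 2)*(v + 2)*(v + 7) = v^3 + 7*v^2 - 4*v - 28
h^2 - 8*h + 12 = (h - 6)*(h - 2)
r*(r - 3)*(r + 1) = r^3 - 2*r^2 - 3*r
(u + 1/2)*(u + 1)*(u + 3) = u^3 + 9*u^2/2 + 5*u + 3/2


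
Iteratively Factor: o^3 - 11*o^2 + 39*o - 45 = (o - 3)*(o^2 - 8*o + 15) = (o - 3)^2*(o - 5)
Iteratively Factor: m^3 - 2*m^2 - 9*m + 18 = (m - 2)*(m^2 - 9) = (m - 3)*(m - 2)*(m + 3)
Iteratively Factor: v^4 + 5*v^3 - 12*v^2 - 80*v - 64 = (v + 1)*(v^3 + 4*v^2 - 16*v - 64) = (v + 1)*(v + 4)*(v^2 - 16) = (v - 4)*(v + 1)*(v + 4)*(v + 4)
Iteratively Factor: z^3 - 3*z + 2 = (z - 1)*(z^2 + z - 2) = (z - 1)^2*(z + 2)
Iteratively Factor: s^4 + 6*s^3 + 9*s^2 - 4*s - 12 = (s - 1)*(s^3 + 7*s^2 + 16*s + 12) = (s - 1)*(s + 3)*(s^2 + 4*s + 4) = (s - 1)*(s + 2)*(s + 3)*(s + 2)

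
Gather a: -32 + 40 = 8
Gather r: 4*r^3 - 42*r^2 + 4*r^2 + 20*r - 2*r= 4*r^3 - 38*r^2 + 18*r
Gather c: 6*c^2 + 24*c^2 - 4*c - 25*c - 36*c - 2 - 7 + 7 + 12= 30*c^2 - 65*c + 10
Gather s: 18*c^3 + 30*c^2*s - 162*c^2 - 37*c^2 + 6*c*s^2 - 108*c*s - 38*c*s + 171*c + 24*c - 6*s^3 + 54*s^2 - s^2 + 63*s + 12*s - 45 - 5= 18*c^3 - 199*c^2 + 195*c - 6*s^3 + s^2*(6*c + 53) + s*(30*c^2 - 146*c + 75) - 50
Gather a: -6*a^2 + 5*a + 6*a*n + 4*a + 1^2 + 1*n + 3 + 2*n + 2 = -6*a^2 + a*(6*n + 9) + 3*n + 6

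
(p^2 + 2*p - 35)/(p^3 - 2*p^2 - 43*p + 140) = 1/(p - 4)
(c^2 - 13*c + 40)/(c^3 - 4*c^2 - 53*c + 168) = (c - 5)/(c^2 + 4*c - 21)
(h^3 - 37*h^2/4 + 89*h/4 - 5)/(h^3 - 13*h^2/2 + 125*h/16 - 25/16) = 4*(h - 4)/(4*h - 5)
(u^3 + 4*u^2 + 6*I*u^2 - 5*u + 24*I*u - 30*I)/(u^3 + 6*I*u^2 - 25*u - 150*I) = (u - 1)/(u - 5)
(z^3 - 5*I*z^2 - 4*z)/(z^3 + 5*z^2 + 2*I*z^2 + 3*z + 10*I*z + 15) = z*(z - 4*I)/(z^2 + z*(5 + 3*I) + 15*I)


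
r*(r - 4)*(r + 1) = r^3 - 3*r^2 - 4*r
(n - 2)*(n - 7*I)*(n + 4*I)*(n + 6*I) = n^4 - 2*n^3 + 3*I*n^3 + 46*n^2 - 6*I*n^2 - 92*n + 168*I*n - 336*I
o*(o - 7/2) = o^2 - 7*o/2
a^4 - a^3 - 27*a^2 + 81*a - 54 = (a - 3)^2*(a - 1)*(a + 6)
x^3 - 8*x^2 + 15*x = x*(x - 5)*(x - 3)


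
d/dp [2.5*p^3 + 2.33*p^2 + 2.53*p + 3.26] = 7.5*p^2 + 4.66*p + 2.53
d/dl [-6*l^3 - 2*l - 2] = -18*l^2 - 2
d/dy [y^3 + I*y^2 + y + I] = 3*y^2 + 2*I*y + 1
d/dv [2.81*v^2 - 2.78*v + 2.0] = 5.62*v - 2.78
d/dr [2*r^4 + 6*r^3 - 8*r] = 8*r^3 + 18*r^2 - 8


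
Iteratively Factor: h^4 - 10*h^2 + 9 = (h - 3)*(h^3 + 3*h^2 - h - 3) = (h - 3)*(h + 3)*(h^2 - 1) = (h - 3)*(h + 1)*(h + 3)*(h - 1)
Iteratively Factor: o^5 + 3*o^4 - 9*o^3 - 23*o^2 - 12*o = (o)*(o^4 + 3*o^3 - 9*o^2 - 23*o - 12) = o*(o + 1)*(o^3 + 2*o^2 - 11*o - 12) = o*(o + 1)^2*(o^2 + o - 12) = o*(o + 1)^2*(o + 4)*(o - 3)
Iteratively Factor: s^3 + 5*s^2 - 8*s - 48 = (s + 4)*(s^2 + s - 12) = (s + 4)^2*(s - 3)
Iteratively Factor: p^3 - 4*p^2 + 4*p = (p - 2)*(p^2 - 2*p) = p*(p - 2)*(p - 2)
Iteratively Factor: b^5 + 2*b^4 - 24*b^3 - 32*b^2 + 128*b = (b + 4)*(b^4 - 2*b^3 - 16*b^2 + 32*b) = (b - 2)*(b + 4)*(b^3 - 16*b) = (b - 2)*(b + 4)^2*(b^2 - 4*b) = (b - 4)*(b - 2)*(b + 4)^2*(b)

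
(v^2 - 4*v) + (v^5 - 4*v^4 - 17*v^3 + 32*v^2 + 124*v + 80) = v^5 - 4*v^4 - 17*v^3 + 33*v^2 + 120*v + 80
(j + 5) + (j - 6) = 2*j - 1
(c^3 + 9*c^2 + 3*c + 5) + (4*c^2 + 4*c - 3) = c^3 + 13*c^2 + 7*c + 2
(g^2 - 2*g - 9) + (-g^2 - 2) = -2*g - 11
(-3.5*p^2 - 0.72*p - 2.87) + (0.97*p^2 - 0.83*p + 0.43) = -2.53*p^2 - 1.55*p - 2.44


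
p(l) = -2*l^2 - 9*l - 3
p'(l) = -4*l - 9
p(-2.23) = 7.12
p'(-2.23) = -0.08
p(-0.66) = 2.07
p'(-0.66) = -6.36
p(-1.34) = 5.47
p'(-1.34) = -3.64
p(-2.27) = 7.12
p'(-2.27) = 0.08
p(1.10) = -15.32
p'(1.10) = -13.40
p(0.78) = -11.24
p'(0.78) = -12.12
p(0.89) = -12.59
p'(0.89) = -12.56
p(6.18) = -135.00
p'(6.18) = -33.72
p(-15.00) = -318.00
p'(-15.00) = 51.00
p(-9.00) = -84.00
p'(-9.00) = 27.00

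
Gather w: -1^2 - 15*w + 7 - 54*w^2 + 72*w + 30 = -54*w^2 + 57*w + 36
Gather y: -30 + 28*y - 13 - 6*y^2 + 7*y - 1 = -6*y^2 + 35*y - 44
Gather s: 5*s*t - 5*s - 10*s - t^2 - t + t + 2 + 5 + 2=s*(5*t - 15) - t^2 + 9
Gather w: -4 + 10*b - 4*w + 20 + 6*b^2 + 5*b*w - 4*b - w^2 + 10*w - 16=6*b^2 + 6*b - w^2 + w*(5*b + 6)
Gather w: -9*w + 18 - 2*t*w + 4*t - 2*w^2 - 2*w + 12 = 4*t - 2*w^2 + w*(-2*t - 11) + 30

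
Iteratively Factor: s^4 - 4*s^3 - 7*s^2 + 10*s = (s)*(s^3 - 4*s^2 - 7*s + 10) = s*(s + 2)*(s^2 - 6*s + 5) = s*(s - 1)*(s + 2)*(s - 5)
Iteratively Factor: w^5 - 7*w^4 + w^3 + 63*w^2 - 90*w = (w - 2)*(w^4 - 5*w^3 - 9*w^2 + 45*w) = (w - 3)*(w - 2)*(w^3 - 2*w^2 - 15*w) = w*(w - 3)*(w - 2)*(w^2 - 2*w - 15) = w*(w - 5)*(w - 3)*(w - 2)*(w + 3)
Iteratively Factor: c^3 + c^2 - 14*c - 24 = (c - 4)*(c^2 + 5*c + 6) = (c - 4)*(c + 3)*(c + 2)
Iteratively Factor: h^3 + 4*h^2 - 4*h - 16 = (h + 2)*(h^2 + 2*h - 8) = (h - 2)*(h + 2)*(h + 4)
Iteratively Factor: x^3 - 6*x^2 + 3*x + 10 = (x - 2)*(x^2 - 4*x - 5) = (x - 2)*(x + 1)*(x - 5)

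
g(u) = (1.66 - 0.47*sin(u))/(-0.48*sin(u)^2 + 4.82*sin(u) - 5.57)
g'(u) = (1.66 - 0.47*sin(u))*(0.96*sin(u)*cos(u) - 4.82*cos(u))/(-0.48*sin(u)^2 + 4.82*sin(u) - 5.57)^2 - 0.47*cos(u)/(-0.48*sin(u)^2 + 4.82*sin(u) - 5.57) = (-0.2256*sin(u)^2 + 1.5936*sin(u) - 5.3833)*cos(u)/(0.2304*sin(u)^4 - 4.6272*sin(u)^3 + 28.5796*sin(u)^2 - 53.6948*sin(u) + 31.0249)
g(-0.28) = -0.26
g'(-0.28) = -0.12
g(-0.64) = -0.23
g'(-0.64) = -0.07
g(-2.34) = -0.22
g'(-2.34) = 0.05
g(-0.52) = -0.23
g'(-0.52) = -0.08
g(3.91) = -0.22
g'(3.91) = 0.06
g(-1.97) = -0.20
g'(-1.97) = 0.03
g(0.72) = -0.52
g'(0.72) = -0.49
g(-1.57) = -0.20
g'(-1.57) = -0.00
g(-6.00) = -0.36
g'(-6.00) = -0.26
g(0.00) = -0.30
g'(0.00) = -0.17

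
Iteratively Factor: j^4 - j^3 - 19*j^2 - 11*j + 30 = (j + 2)*(j^3 - 3*j^2 - 13*j + 15) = (j - 5)*(j + 2)*(j^2 + 2*j - 3) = (j - 5)*(j + 2)*(j + 3)*(j - 1)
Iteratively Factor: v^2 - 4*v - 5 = (v + 1)*(v - 5)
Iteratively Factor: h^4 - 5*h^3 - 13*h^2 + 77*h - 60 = (h + 4)*(h^3 - 9*h^2 + 23*h - 15) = (h - 1)*(h + 4)*(h^2 - 8*h + 15) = (h - 3)*(h - 1)*(h + 4)*(h - 5)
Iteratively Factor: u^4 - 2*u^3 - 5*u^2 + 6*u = (u - 3)*(u^3 + u^2 - 2*u) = u*(u - 3)*(u^2 + u - 2) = u*(u - 3)*(u - 1)*(u + 2)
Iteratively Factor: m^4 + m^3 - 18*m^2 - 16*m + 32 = (m - 1)*(m^3 + 2*m^2 - 16*m - 32) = (m - 1)*(m + 4)*(m^2 - 2*m - 8) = (m - 1)*(m + 2)*(m + 4)*(m - 4)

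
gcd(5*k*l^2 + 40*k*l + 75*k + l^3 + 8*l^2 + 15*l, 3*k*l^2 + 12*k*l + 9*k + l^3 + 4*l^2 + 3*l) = l + 3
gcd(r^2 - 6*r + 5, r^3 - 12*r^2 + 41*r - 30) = r^2 - 6*r + 5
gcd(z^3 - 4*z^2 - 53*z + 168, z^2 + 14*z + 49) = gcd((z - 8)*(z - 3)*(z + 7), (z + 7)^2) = z + 7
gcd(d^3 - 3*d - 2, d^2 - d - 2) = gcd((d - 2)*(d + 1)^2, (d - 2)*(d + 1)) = d^2 - d - 2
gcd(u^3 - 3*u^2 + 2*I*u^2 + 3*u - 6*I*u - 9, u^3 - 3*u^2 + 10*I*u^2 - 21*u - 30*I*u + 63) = u^2 + u*(-3 + 3*I) - 9*I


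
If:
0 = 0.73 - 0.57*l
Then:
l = 1.28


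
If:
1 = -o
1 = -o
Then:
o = -1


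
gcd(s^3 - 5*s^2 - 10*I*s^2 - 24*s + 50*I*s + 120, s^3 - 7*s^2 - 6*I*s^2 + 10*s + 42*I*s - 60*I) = s^2 + s*(-5 - 6*I) + 30*I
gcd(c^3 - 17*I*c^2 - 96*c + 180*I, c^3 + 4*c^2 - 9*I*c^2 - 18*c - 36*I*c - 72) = c - 6*I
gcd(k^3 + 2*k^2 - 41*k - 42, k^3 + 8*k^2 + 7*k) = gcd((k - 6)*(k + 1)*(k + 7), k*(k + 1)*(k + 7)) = k^2 + 8*k + 7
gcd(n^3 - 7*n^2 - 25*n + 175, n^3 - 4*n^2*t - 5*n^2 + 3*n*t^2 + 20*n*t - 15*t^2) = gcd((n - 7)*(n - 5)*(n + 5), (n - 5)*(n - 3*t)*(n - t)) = n - 5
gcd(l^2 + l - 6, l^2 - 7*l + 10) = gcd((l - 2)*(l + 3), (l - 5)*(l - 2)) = l - 2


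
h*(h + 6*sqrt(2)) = h^2 + 6*sqrt(2)*h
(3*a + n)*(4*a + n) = 12*a^2 + 7*a*n + n^2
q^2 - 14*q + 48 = (q - 8)*(q - 6)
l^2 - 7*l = l*(l - 7)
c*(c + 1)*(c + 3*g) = c^3 + 3*c^2*g + c^2 + 3*c*g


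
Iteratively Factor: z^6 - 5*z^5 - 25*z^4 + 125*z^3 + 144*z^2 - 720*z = (z + 3)*(z^5 - 8*z^4 - z^3 + 128*z^2 - 240*z) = z*(z + 3)*(z^4 - 8*z^3 - z^2 + 128*z - 240) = z*(z - 3)*(z + 3)*(z^3 - 5*z^2 - 16*z + 80) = z*(z - 5)*(z - 3)*(z + 3)*(z^2 - 16) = z*(z - 5)*(z - 3)*(z + 3)*(z + 4)*(z - 4)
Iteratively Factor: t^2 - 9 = (t - 3)*(t + 3)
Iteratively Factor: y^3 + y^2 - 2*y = (y + 2)*(y^2 - y) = (y - 1)*(y + 2)*(y)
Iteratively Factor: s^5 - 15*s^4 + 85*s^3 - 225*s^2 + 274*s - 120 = (s - 1)*(s^4 - 14*s^3 + 71*s^2 - 154*s + 120) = (s - 4)*(s - 1)*(s^3 - 10*s^2 + 31*s - 30) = (s - 4)*(s - 3)*(s - 1)*(s^2 - 7*s + 10) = (s - 5)*(s - 4)*(s - 3)*(s - 1)*(s - 2)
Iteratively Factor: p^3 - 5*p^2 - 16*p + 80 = (p - 4)*(p^2 - p - 20) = (p - 4)*(p + 4)*(p - 5)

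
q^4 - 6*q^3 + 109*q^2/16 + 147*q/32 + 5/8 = (q - 4)*(q - 5/2)*(q + 1/4)^2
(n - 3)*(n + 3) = n^2 - 9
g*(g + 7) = g^2 + 7*g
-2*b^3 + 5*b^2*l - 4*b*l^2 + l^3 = (-2*b + l)*(-b + l)^2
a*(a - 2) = a^2 - 2*a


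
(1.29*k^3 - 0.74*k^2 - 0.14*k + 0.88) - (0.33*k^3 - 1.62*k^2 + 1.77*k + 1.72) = 0.96*k^3 + 0.88*k^2 - 1.91*k - 0.84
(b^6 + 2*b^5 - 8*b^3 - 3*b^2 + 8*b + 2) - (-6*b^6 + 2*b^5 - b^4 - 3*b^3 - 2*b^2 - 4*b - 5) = 7*b^6 + b^4 - 5*b^3 - b^2 + 12*b + 7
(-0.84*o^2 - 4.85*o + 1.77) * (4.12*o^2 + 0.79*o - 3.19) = -3.4608*o^4 - 20.6456*o^3 + 6.1405*o^2 + 16.8698*o - 5.6463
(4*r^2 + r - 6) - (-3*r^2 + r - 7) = 7*r^2 + 1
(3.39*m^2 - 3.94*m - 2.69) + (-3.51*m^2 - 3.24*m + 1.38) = -0.12*m^2 - 7.18*m - 1.31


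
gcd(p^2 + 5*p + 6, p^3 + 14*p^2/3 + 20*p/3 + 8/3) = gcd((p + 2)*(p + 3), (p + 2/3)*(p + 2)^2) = p + 2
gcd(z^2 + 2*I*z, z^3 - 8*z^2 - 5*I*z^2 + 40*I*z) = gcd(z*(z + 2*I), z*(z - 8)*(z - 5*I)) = z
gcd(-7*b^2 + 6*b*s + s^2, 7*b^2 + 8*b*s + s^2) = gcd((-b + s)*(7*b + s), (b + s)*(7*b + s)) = 7*b + s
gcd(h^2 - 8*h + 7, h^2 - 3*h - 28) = h - 7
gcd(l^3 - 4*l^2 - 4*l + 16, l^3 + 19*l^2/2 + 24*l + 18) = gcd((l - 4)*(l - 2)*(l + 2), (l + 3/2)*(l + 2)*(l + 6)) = l + 2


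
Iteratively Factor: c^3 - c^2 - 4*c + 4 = (c - 2)*(c^2 + c - 2) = (c - 2)*(c + 2)*(c - 1)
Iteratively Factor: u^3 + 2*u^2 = (u)*(u^2 + 2*u) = u*(u + 2)*(u)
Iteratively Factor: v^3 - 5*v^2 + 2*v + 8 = (v - 4)*(v^2 - v - 2) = (v - 4)*(v - 2)*(v + 1)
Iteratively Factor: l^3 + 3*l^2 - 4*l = (l - 1)*(l^2 + 4*l) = l*(l - 1)*(l + 4)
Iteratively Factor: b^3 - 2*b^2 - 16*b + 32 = (b - 4)*(b^2 + 2*b - 8) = (b - 4)*(b + 4)*(b - 2)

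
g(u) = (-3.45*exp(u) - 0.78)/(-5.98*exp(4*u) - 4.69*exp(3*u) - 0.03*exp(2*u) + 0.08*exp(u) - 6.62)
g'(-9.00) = 0.00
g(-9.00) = 0.12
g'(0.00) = -0.34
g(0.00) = 0.25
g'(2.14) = -0.00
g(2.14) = 0.00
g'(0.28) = -0.32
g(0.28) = 0.15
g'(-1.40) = 0.12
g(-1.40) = 0.24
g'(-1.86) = 0.08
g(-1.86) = 0.20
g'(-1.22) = 0.13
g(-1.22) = 0.27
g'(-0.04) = -0.33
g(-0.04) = 0.26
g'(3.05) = -0.00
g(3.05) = 0.00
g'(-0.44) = -0.05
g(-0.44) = 0.34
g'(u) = (-3.45*exp(u) - 0.78)*(23.92*exp(4*u) + 14.07*exp(3*u) + 0.06*exp(2*u) - 0.08*exp(u))/(-5.98*exp(4*u) - 4.69*exp(3*u) - 0.03*exp(2*u) + 0.08*exp(u) - 6.62)^2 - 3.45*exp(u)/(-5.98*exp(4*u) - 4.69*exp(3*u) - 0.03*exp(2*u) + 0.08*exp(u) - 6.62) = (-61.893*exp(4*u) - 51.0186*exp(3*u) - 11.0781*exp(2*u) - 0.0468*exp(u) + 22.9014)*exp(u)/(35.7604*exp(8*u) + 56.0924*exp(7*u) + 22.3549*exp(6*u) - 0.6754*exp(5*u) + 78.4257*exp(4*u) + 62.0908*exp(3*u) + 0.4036*exp(2*u) - 1.0592*exp(u) + 43.8244)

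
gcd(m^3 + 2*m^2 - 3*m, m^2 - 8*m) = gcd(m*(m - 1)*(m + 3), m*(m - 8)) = m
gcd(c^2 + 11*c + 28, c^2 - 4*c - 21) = 1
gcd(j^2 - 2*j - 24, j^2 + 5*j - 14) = 1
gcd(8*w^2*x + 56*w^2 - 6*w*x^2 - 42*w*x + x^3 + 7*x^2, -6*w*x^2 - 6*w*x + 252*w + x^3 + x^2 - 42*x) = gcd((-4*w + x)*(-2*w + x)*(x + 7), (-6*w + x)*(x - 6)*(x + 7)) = x + 7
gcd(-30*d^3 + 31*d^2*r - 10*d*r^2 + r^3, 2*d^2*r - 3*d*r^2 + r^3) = -2*d + r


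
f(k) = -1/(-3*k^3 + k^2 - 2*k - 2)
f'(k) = -(9*k^2 - 2*k + 2)/(-3*k^3 + k^2 - 2*k - 2)^2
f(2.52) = 0.02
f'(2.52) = -0.02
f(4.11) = 0.00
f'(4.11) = -0.00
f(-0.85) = -0.44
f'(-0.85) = -1.99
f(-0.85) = -0.44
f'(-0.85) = -1.99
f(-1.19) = -0.15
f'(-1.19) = -0.36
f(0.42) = 0.35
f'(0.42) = -0.33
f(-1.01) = -0.24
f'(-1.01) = -0.77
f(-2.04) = -0.03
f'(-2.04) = -0.04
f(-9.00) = 0.00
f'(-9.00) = 0.00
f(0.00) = 0.50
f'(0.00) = -0.50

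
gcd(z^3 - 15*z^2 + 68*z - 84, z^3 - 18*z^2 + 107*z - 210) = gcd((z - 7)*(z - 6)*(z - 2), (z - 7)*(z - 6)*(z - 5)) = z^2 - 13*z + 42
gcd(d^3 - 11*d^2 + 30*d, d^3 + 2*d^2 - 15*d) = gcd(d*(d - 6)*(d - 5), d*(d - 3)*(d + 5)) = d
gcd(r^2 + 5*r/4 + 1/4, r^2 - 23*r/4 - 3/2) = r + 1/4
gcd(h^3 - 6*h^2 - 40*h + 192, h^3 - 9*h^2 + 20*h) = h - 4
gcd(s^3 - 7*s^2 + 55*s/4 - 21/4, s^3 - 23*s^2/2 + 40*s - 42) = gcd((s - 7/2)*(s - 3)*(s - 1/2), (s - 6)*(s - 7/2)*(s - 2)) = s - 7/2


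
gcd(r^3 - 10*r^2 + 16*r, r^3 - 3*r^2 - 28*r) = r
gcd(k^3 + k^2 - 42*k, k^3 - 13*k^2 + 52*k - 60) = k - 6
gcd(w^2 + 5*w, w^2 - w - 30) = w + 5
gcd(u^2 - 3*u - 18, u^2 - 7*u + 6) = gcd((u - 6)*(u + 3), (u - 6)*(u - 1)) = u - 6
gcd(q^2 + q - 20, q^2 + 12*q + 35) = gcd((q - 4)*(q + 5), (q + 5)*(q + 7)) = q + 5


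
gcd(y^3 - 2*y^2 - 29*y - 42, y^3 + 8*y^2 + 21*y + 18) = y^2 + 5*y + 6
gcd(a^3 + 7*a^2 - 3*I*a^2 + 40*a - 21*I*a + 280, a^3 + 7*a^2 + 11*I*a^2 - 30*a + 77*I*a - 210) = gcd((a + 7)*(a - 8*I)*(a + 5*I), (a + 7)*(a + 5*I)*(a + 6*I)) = a^2 + a*(7 + 5*I) + 35*I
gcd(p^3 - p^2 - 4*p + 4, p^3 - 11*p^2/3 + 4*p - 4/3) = p^2 - 3*p + 2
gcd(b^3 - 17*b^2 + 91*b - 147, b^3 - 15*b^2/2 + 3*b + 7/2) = b - 7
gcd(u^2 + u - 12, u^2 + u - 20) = 1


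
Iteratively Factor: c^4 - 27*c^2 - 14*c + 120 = (c - 2)*(c^3 + 2*c^2 - 23*c - 60) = (c - 5)*(c - 2)*(c^2 + 7*c + 12) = (c - 5)*(c - 2)*(c + 4)*(c + 3)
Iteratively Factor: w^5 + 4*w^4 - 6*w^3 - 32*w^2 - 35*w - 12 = (w + 4)*(w^4 - 6*w^2 - 8*w - 3) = (w + 1)*(w + 4)*(w^3 - w^2 - 5*w - 3) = (w - 3)*(w + 1)*(w + 4)*(w^2 + 2*w + 1) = (w - 3)*(w + 1)^2*(w + 4)*(w + 1)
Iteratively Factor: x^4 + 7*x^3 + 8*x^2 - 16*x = (x + 4)*(x^3 + 3*x^2 - 4*x) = x*(x + 4)*(x^2 + 3*x - 4) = x*(x + 4)^2*(x - 1)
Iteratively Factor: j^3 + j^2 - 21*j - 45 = (j + 3)*(j^2 - 2*j - 15) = (j + 3)^2*(j - 5)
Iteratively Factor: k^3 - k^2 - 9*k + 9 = (k - 3)*(k^2 + 2*k - 3) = (k - 3)*(k - 1)*(k + 3)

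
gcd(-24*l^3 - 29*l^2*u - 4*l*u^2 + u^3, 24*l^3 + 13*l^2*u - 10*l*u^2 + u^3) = -8*l^2 - 7*l*u + u^2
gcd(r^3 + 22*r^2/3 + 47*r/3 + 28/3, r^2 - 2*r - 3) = r + 1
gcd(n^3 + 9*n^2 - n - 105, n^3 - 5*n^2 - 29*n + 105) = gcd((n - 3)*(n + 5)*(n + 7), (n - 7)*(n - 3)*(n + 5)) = n^2 + 2*n - 15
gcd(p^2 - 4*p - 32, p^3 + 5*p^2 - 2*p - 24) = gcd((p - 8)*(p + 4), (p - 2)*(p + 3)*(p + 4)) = p + 4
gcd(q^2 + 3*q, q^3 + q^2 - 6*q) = q^2 + 3*q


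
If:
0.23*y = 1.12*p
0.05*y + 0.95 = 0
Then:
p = -3.90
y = -19.00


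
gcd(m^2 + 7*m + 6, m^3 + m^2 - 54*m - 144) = m + 6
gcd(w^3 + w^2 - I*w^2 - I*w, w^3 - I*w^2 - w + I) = w^2 + w*(1 - I) - I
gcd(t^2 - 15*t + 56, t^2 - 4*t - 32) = t - 8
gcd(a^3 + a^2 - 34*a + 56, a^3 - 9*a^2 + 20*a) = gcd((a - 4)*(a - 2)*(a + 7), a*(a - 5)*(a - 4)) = a - 4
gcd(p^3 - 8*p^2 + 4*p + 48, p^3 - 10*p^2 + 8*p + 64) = p^2 - 2*p - 8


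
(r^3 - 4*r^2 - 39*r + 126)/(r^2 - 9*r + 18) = (r^2 - r - 42)/(r - 6)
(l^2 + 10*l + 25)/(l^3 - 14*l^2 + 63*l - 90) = (l^2 + 10*l + 25)/(l^3 - 14*l^2 + 63*l - 90)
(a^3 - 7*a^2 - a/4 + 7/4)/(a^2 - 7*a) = a - 1/(4*a)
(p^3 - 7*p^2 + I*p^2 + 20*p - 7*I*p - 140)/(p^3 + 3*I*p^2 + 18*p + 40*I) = (p - 7)/(p + 2*I)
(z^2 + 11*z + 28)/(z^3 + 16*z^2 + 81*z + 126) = (z + 4)/(z^2 + 9*z + 18)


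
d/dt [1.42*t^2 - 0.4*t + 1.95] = 2.84*t - 0.4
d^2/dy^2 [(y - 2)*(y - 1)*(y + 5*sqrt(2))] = 6*y - 6 + 10*sqrt(2)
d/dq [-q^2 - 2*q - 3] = -2*q - 2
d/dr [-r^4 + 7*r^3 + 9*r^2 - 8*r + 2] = -4*r^3 + 21*r^2 + 18*r - 8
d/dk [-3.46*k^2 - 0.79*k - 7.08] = -6.92*k - 0.79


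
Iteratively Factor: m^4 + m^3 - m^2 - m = (m + 1)*(m^3 - m) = m*(m + 1)*(m^2 - 1) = m*(m - 1)*(m + 1)*(m + 1)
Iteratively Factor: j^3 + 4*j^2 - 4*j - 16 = (j + 2)*(j^2 + 2*j - 8) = (j + 2)*(j + 4)*(j - 2)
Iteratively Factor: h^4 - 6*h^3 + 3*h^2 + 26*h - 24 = (h - 3)*(h^3 - 3*h^2 - 6*h + 8) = (h - 3)*(h + 2)*(h^2 - 5*h + 4) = (h - 3)*(h - 1)*(h + 2)*(h - 4)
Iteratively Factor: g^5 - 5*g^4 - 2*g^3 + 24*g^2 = (g + 2)*(g^4 - 7*g^3 + 12*g^2) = g*(g + 2)*(g^3 - 7*g^2 + 12*g) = g^2*(g + 2)*(g^2 - 7*g + 12) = g^2*(g - 4)*(g + 2)*(g - 3)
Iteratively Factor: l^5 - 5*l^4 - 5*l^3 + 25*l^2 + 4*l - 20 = (l - 1)*(l^4 - 4*l^3 - 9*l^2 + 16*l + 20) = (l - 1)*(l + 2)*(l^3 - 6*l^2 + 3*l + 10) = (l - 1)*(l + 1)*(l + 2)*(l^2 - 7*l + 10) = (l - 5)*(l - 1)*(l + 1)*(l + 2)*(l - 2)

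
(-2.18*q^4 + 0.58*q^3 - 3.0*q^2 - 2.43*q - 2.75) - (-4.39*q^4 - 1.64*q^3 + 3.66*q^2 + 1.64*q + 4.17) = 2.21*q^4 + 2.22*q^3 - 6.66*q^2 - 4.07*q - 6.92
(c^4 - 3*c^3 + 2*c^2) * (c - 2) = c^5 - 5*c^4 + 8*c^3 - 4*c^2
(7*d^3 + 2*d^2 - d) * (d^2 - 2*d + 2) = 7*d^5 - 12*d^4 + 9*d^3 + 6*d^2 - 2*d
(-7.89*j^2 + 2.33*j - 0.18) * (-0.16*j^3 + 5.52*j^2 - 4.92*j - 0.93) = 1.2624*j^5 - 43.9256*j^4 + 51.7092*j^3 - 5.1195*j^2 - 1.2813*j + 0.1674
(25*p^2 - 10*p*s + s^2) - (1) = 25*p^2 - 10*p*s + s^2 - 1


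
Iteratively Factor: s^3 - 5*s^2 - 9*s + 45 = (s - 5)*(s^2 - 9) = (s - 5)*(s - 3)*(s + 3)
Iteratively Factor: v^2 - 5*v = (v)*(v - 5)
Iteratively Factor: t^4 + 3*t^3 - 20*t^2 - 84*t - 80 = (t + 4)*(t^3 - t^2 - 16*t - 20) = (t - 5)*(t + 4)*(t^2 + 4*t + 4) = (t - 5)*(t + 2)*(t + 4)*(t + 2)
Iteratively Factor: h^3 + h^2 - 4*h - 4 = (h + 2)*(h^2 - h - 2) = (h - 2)*(h + 2)*(h + 1)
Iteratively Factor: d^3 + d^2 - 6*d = (d + 3)*(d^2 - 2*d) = d*(d + 3)*(d - 2)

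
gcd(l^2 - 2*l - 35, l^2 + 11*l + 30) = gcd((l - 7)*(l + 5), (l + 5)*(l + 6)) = l + 5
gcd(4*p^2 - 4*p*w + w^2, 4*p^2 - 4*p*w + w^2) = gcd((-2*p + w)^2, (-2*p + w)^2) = 4*p^2 - 4*p*w + w^2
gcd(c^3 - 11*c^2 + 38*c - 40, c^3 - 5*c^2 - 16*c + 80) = c^2 - 9*c + 20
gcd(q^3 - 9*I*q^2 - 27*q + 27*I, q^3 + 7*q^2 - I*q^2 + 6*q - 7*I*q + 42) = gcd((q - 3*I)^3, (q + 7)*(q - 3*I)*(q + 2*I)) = q - 3*I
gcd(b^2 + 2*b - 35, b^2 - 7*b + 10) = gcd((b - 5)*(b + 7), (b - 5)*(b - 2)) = b - 5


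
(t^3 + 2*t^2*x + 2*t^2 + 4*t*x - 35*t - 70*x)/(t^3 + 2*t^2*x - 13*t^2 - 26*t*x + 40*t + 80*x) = (t + 7)/(t - 8)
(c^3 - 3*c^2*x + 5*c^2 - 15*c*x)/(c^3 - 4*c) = (c^2 - 3*c*x + 5*c - 15*x)/(c^2 - 4)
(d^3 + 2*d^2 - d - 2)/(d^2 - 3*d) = (d^3 + 2*d^2 - d - 2)/(d*(d - 3))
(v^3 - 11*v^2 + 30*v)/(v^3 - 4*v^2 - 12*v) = (v - 5)/(v + 2)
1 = 1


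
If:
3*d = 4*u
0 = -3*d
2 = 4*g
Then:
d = 0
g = 1/2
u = 0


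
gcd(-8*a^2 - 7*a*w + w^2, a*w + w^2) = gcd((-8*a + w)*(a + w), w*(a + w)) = a + w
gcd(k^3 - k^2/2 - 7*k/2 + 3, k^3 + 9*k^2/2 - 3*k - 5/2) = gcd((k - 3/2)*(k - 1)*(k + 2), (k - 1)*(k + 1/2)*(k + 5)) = k - 1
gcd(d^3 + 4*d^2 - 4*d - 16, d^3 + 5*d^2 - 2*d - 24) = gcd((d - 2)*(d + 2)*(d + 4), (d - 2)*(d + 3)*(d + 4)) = d^2 + 2*d - 8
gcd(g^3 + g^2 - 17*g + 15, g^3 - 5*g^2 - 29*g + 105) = g^2 + 2*g - 15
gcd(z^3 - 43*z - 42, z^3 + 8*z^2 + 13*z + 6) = z^2 + 7*z + 6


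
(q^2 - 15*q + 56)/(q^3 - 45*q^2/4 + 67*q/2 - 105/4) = 4*(q - 8)/(4*q^2 - 17*q + 15)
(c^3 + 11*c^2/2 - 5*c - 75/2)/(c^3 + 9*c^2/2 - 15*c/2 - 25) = (c + 3)/(c + 2)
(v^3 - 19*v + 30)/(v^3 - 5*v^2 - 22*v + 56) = (v^2 + 2*v - 15)/(v^2 - 3*v - 28)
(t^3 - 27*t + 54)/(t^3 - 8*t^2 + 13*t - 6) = (t^3 - 27*t + 54)/(t^3 - 8*t^2 + 13*t - 6)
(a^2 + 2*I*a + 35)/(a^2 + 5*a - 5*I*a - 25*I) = (a + 7*I)/(a + 5)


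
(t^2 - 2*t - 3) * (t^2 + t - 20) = t^4 - t^3 - 25*t^2 + 37*t + 60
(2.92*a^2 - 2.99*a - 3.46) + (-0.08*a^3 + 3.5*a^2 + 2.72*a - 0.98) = -0.08*a^3 + 6.42*a^2 - 0.27*a - 4.44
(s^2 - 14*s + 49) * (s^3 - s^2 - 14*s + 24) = s^5 - 15*s^4 + 49*s^3 + 171*s^2 - 1022*s + 1176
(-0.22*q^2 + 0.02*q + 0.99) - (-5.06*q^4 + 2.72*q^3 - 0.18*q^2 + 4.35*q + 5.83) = 5.06*q^4 - 2.72*q^3 - 0.04*q^2 - 4.33*q - 4.84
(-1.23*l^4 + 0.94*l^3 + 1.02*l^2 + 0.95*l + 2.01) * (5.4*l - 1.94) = -6.642*l^5 + 7.4622*l^4 + 3.6844*l^3 + 3.1512*l^2 + 9.011*l - 3.8994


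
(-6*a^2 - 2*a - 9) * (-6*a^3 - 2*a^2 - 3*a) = 36*a^5 + 24*a^4 + 76*a^3 + 24*a^2 + 27*a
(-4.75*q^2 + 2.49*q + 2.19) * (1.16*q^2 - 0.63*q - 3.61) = -5.51*q^4 + 5.8809*q^3 + 18.1192*q^2 - 10.3686*q - 7.9059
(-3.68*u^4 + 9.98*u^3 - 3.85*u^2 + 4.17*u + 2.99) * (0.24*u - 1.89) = -0.8832*u^5 + 9.3504*u^4 - 19.7862*u^3 + 8.2773*u^2 - 7.1637*u - 5.6511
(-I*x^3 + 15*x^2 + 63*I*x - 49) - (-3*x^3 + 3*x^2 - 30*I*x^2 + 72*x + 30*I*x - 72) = 3*x^3 - I*x^3 + 12*x^2 + 30*I*x^2 - 72*x + 33*I*x + 23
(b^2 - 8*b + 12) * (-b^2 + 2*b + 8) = -b^4 + 10*b^3 - 20*b^2 - 40*b + 96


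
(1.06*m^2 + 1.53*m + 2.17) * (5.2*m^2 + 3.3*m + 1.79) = 5.512*m^4 + 11.454*m^3 + 18.2304*m^2 + 9.8997*m + 3.8843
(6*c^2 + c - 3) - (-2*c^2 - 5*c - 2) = 8*c^2 + 6*c - 1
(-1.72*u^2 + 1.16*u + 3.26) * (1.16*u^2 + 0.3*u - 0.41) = -1.9952*u^4 + 0.8296*u^3 + 4.8348*u^2 + 0.5024*u - 1.3366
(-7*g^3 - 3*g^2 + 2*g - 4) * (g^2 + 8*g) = -7*g^5 - 59*g^4 - 22*g^3 + 12*g^2 - 32*g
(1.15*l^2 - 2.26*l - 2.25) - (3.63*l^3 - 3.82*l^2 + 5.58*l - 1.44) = -3.63*l^3 + 4.97*l^2 - 7.84*l - 0.81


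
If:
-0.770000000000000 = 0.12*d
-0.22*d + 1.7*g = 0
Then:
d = -6.42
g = -0.83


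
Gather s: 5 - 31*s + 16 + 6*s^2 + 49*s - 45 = 6*s^2 + 18*s - 24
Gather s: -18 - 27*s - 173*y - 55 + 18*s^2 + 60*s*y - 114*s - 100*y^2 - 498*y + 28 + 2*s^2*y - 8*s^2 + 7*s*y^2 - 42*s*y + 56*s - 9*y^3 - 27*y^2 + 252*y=s^2*(2*y + 10) + s*(7*y^2 + 18*y - 85) - 9*y^3 - 127*y^2 - 419*y - 45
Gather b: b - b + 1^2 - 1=0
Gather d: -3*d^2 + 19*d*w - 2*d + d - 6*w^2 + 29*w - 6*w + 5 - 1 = -3*d^2 + d*(19*w - 1) - 6*w^2 + 23*w + 4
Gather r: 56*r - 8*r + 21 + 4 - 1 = 48*r + 24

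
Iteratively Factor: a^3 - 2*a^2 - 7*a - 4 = (a + 1)*(a^2 - 3*a - 4) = (a + 1)^2*(a - 4)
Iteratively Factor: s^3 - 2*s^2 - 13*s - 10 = (s + 1)*(s^2 - 3*s - 10) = (s + 1)*(s + 2)*(s - 5)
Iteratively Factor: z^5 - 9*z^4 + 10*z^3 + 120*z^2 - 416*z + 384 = (z - 4)*(z^4 - 5*z^3 - 10*z^2 + 80*z - 96) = (z - 4)*(z - 3)*(z^3 - 2*z^2 - 16*z + 32) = (z - 4)*(z - 3)*(z - 2)*(z^2 - 16) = (z - 4)*(z - 3)*(z - 2)*(z + 4)*(z - 4)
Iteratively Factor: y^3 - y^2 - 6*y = (y - 3)*(y^2 + 2*y) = y*(y - 3)*(y + 2)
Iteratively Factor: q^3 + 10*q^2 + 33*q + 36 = (q + 3)*(q^2 + 7*q + 12) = (q + 3)^2*(q + 4)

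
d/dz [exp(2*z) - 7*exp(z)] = (2*exp(z) - 7)*exp(z)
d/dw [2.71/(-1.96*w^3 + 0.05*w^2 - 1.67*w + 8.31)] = (15.9348*w^2 - 0.271*w + 4.5257)/(1.96*w^3 - 0.05*w^2 + 1.67*w - 8.31)^2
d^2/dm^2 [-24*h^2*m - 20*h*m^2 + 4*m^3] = -40*h + 24*m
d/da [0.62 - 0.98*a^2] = -1.96*a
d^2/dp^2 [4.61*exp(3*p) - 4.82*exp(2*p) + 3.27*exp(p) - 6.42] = (41.49*exp(2*p) - 19.28*exp(p) + 3.27)*exp(p)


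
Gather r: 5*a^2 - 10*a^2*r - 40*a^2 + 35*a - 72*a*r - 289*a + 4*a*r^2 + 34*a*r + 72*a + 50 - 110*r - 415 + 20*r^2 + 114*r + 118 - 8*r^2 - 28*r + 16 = -35*a^2 - 182*a + r^2*(4*a + 12) + r*(-10*a^2 - 38*a - 24) - 231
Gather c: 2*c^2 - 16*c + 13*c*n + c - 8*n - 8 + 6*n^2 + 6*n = 2*c^2 + c*(13*n - 15) + 6*n^2 - 2*n - 8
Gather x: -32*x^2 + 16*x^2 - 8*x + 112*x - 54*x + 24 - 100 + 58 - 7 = -16*x^2 + 50*x - 25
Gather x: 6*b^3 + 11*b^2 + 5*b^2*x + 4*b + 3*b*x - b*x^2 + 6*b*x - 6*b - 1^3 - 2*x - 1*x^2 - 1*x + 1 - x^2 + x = 6*b^3 + 11*b^2 - 2*b + x^2*(-b - 2) + x*(5*b^2 + 9*b - 2)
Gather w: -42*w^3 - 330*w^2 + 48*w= -42*w^3 - 330*w^2 + 48*w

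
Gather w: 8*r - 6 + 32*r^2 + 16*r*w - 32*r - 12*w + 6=32*r^2 - 24*r + w*(16*r - 12)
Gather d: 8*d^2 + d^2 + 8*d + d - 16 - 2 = 9*d^2 + 9*d - 18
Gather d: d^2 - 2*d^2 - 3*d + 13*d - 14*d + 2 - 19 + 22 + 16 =-d^2 - 4*d + 21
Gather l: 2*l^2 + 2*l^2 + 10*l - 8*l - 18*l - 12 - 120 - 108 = 4*l^2 - 16*l - 240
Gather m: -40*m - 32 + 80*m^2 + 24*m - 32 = 80*m^2 - 16*m - 64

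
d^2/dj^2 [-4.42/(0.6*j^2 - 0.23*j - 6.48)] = (-3.1824*j^2 + 1.21992*j + 4.42*(1.2*j - 0.23)*(2.4*j - 0.46) + 34.36992)/(-0.6*j^2 + 0.23*j + 6.48)^3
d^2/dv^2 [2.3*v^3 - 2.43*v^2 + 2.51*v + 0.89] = 13.8*v - 4.86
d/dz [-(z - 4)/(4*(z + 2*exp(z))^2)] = (-z + 2*(z - 4)*(2*exp(z) + 1) - 2*exp(z))/(4*(z + 2*exp(z))^3)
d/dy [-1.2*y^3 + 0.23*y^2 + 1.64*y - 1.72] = -3.6*y^2 + 0.46*y + 1.64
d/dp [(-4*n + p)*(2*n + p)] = -2*n + 2*p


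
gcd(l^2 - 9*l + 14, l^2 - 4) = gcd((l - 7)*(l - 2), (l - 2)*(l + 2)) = l - 2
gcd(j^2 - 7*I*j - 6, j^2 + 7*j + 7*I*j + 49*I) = 1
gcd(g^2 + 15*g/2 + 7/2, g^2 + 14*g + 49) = g + 7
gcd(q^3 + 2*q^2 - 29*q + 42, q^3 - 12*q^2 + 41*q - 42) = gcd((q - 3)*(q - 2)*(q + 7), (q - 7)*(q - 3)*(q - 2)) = q^2 - 5*q + 6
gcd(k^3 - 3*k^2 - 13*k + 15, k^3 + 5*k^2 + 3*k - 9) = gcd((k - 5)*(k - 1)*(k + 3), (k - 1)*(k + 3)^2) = k^2 + 2*k - 3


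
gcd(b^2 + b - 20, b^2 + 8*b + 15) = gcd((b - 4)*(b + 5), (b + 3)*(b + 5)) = b + 5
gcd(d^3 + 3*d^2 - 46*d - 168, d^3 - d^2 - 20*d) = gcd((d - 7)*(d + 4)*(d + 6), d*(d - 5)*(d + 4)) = d + 4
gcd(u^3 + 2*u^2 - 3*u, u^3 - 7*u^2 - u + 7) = u - 1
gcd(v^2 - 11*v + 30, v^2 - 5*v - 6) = v - 6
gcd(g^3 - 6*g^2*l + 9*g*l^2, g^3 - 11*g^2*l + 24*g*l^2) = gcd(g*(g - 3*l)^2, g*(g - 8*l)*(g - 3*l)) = g^2 - 3*g*l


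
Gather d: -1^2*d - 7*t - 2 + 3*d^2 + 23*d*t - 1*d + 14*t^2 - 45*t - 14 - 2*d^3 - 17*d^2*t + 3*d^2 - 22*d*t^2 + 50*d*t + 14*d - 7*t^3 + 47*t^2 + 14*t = -2*d^3 + d^2*(6 - 17*t) + d*(-22*t^2 + 73*t + 12) - 7*t^3 + 61*t^2 - 38*t - 16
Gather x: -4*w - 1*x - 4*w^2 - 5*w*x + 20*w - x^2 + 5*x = -4*w^2 + 16*w - x^2 + x*(4 - 5*w)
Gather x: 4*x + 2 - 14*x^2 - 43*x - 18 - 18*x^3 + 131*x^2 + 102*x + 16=-18*x^3 + 117*x^2 + 63*x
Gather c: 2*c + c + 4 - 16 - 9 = 3*c - 21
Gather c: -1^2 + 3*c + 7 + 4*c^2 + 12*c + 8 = 4*c^2 + 15*c + 14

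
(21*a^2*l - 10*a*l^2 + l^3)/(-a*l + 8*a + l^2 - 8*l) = l*(-21*a^2 + 10*a*l - l^2)/(a*l - 8*a - l^2 + 8*l)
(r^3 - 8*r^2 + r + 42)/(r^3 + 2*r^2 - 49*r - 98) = (r - 3)/(r + 7)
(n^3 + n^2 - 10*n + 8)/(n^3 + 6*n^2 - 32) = (n - 1)/(n + 4)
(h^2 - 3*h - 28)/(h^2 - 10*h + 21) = (h + 4)/(h - 3)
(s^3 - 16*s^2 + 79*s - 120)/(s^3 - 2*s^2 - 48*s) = (s^2 - 8*s + 15)/(s*(s + 6))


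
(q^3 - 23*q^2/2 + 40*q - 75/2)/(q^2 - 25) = (2*q^2 - 13*q + 15)/(2*(q + 5))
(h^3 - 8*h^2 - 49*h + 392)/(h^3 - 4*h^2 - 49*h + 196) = (h - 8)/(h - 4)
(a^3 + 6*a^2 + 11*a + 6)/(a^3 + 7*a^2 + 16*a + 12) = (a + 1)/(a + 2)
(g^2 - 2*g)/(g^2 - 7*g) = (g - 2)/(g - 7)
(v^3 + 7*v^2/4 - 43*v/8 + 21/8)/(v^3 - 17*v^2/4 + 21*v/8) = (2*v^2 + 5*v - 7)/(v*(2*v - 7))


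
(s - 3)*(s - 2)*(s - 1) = s^3 - 6*s^2 + 11*s - 6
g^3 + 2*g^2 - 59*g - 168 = (g - 8)*(g + 3)*(g + 7)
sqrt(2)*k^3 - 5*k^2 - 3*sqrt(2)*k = k*(k - 3*sqrt(2))*(sqrt(2)*k + 1)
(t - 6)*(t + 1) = t^2 - 5*t - 6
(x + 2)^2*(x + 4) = x^3 + 8*x^2 + 20*x + 16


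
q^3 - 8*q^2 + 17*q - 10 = (q - 5)*(q - 2)*(q - 1)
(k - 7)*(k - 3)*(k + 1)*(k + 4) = k^4 - 5*k^3 - 25*k^2 + 65*k + 84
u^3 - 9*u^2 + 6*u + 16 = (u - 8)*(u - 2)*(u + 1)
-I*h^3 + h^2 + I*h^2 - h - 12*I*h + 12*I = (h - 3*I)*(h + 4*I)*(-I*h + I)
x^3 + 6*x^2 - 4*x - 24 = (x - 2)*(x + 2)*(x + 6)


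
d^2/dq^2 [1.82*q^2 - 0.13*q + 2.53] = 3.64000000000000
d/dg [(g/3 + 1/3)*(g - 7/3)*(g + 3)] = g^2 + 10*g/9 - 19/9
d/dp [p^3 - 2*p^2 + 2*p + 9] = 3*p^2 - 4*p + 2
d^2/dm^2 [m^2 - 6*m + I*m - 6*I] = 2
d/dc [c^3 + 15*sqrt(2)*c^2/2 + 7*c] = 3*c^2 + 15*sqrt(2)*c + 7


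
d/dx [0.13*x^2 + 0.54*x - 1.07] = 0.26*x + 0.54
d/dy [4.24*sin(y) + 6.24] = 4.24*cos(y)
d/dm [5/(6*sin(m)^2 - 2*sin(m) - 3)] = 10*(1 - 6*sin(m))*cos(m)/(2*sin(m) + 3*cos(2*m))^2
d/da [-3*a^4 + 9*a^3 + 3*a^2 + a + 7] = -12*a^3 + 27*a^2 + 6*a + 1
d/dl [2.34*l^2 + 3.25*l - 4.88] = 4.68*l + 3.25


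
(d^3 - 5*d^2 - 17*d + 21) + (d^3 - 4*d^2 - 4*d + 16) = 2*d^3 - 9*d^2 - 21*d + 37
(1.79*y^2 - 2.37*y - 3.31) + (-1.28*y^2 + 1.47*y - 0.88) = 0.51*y^2 - 0.9*y - 4.19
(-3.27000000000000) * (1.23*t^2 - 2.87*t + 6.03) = -4.0221*t^2 + 9.3849*t - 19.7181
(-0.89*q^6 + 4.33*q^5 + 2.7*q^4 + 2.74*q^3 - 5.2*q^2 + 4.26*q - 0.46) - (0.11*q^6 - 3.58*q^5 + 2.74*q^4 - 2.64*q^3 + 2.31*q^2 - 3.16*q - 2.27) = -1.0*q^6 + 7.91*q^5 - 0.04*q^4 + 5.38*q^3 - 7.51*q^2 + 7.42*q + 1.81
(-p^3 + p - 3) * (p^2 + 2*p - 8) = -p^5 - 2*p^4 + 9*p^3 - p^2 - 14*p + 24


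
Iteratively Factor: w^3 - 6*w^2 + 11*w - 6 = (w - 3)*(w^2 - 3*w + 2) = (w - 3)*(w - 1)*(w - 2)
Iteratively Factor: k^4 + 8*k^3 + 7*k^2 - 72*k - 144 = (k - 3)*(k^3 + 11*k^2 + 40*k + 48) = (k - 3)*(k + 4)*(k^2 + 7*k + 12) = (k - 3)*(k + 4)^2*(k + 3)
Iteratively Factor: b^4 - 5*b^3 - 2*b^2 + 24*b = (b)*(b^3 - 5*b^2 - 2*b + 24) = b*(b - 3)*(b^2 - 2*b - 8) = b*(b - 4)*(b - 3)*(b + 2)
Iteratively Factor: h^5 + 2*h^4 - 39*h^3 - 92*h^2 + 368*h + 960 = (h - 4)*(h^4 + 6*h^3 - 15*h^2 - 152*h - 240) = (h - 4)*(h + 4)*(h^3 + 2*h^2 - 23*h - 60) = (h - 5)*(h - 4)*(h + 4)*(h^2 + 7*h + 12) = (h - 5)*(h - 4)*(h + 4)^2*(h + 3)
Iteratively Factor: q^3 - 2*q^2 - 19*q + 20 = (q - 1)*(q^2 - q - 20) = (q - 1)*(q + 4)*(q - 5)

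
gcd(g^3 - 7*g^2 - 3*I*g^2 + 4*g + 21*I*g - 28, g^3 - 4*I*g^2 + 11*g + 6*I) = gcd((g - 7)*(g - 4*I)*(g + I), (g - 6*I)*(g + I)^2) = g + I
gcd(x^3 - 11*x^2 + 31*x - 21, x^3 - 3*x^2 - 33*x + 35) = x^2 - 8*x + 7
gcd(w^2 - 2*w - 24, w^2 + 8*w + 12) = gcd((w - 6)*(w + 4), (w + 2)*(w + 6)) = 1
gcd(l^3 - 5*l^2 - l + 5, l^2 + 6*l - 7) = l - 1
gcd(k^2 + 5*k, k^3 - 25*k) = k^2 + 5*k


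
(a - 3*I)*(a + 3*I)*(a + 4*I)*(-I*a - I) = -I*a^4 + 4*a^3 - I*a^3 + 4*a^2 - 9*I*a^2 + 36*a - 9*I*a + 36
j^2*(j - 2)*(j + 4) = j^4 + 2*j^3 - 8*j^2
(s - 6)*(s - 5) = s^2 - 11*s + 30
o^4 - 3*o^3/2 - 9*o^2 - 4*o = o*(o - 4)*(o + 1/2)*(o + 2)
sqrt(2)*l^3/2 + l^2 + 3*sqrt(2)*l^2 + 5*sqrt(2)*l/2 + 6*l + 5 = (l + 5)*(l + sqrt(2))*(sqrt(2)*l/2 + sqrt(2)/2)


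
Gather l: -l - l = -2*l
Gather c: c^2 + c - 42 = c^2 + c - 42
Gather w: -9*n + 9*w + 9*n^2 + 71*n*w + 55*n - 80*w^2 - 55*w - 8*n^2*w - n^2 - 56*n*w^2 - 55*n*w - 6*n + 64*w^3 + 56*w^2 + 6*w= 8*n^2 + 40*n + 64*w^3 + w^2*(-56*n - 24) + w*(-8*n^2 + 16*n - 40)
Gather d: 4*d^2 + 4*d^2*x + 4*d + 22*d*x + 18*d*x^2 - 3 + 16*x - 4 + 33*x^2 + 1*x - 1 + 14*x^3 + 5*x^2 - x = d^2*(4*x + 4) + d*(18*x^2 + 22*x + 4) + 14*x^3 + 38*x^2 + 16*x - 8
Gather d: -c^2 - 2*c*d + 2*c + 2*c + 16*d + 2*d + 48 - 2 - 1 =-c^2 + 4*c + d*(18 - 2*c) + 45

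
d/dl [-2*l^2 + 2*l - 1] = 2 - 4*l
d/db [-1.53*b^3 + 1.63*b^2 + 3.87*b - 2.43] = -4.59*b^2 + 3.26*b + 3.87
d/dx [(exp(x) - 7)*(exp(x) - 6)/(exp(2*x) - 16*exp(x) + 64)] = (20 - 3*exp(x))*exp(x)/(exp(3*x) - 24*exp(2*x) + 192*exp(x) - 512)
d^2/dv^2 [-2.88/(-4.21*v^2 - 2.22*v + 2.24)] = (-102.090816*v^2 - 53.834112*v + 2.88*(8.42*v + 2.22)*(16.84*v + 4.44) + 54.319104)/(4.21*v^2 + 2.22*v - 2.24)^3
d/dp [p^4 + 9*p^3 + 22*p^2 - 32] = p*(4*p^2 + 27*p + 44)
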